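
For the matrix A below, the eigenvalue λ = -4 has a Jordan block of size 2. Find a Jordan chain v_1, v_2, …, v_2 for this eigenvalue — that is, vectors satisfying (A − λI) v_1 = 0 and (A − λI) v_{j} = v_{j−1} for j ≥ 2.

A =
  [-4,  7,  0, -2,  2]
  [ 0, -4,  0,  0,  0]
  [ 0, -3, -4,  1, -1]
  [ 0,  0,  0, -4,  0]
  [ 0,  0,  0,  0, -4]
A Jordan chain for λ = -4 of length 2:
v_1 = (7, 0, -3, 0, 0)ᵀ
v_2 = (0, 1, 0, 0, 0)ᵀ

Let N = A − (-4)·I. We want v_2 with N^2 v_2 = 0 but N^1 v_2 ≠ 0; then v_{j-1} := N · v_j for j = 2, …, 2.

Pick v_2 = (0, 1, 0, 0, 0)ᵀ.
Then v_1 = N · v_2 = (7, 0, -3, 0, 0)ᵀ.

Sanity check: (A − (-4)·I) v_1 = (0, 0, 0, 0, 0)ᵀ = 0. ✓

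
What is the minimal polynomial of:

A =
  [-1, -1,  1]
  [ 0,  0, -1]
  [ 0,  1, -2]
x^2 + 2*x + 1

The characteristic polynomial is χ_A(x) = (x + 1)^3, so the eigenvalues are known. The minimal polynomial is
  m_A(x) = Π_λ (x − λ)^{k_λ}
where k_λ is the size of the *largest* Jordan block for λ (equivalently, the smallest k with (A − λI)^k v = 0 for every generalised eigenvector v of λ).

  λ = -1: largest Jordan block has size 2, contributing (x + 1)^2

So m_A(x) = (x + 1)^2 = x^2 + 2*x + 1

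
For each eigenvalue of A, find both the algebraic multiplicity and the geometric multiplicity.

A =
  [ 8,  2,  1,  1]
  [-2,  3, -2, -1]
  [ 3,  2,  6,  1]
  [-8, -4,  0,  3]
λ = 5: alg = 4, geom = 2

Step 1 — factor the characteristic polynomial to read off the algebraic multiplicities:
  χ_A(x) = (x - 5)^4

Step 2 — compute geometric multiplicities via the rank-nullity identity g(λ) = n − rank(A − λI):
  rank(A − (5)·I) = 2, so dim ker(A − (5)·I) = n − 2 = 2

Summary:
  λ = 5: algebraic multiplicity = 4, geometric multiplicity = 2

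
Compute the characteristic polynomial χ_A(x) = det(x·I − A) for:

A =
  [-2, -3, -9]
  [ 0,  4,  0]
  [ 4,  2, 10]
x^3 - 12*x^2 + 48*x - 64

Expanding det(x·I − A) (e.g. by cofactor expansion or by noting that A is similar to its Jordan form J, which has the same characteristic polynomial as A) gives
  χ_A(x) = x^3 - 12*x^2 + 48*x - 64
which factors as (x - 4)^3. The eigenvalues (with algebraic multiplicities) are λ = 4 with multiplicity 3.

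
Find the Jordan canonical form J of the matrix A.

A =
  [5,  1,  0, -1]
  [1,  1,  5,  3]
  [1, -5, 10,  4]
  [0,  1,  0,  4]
J_3(5) ⊕ J_1(5)

The characteristic polynomial is
  det(x·I − A) = x^4 - 20*x^3 + 150*x^2 - 500*x + 625 = (x - 5)^4

Eigenvalues and multiplicities (the geometric multiplicity of λ is n − rank(A − λI), which equals the number of Jordan blocks for λ):
  λ = 5: algebraic multiplicity = 4, geometric multiplicity = 2

Determining the block sizes for each eigenvalue:
  λ = 5: with am = 4 and gm = 2, the partition is not yet determined (e.g. several partitions of 4 into 2 parts exist). Let N = A − (5)·I. Computing rank(N^1) = 2, rank(N^2) = 1, rank(N^3) = 0; the number of blocks of size ≥ j is rank(N^{j−1}) − rank(N^j), giving [2, 1, 1]. So we have 1 block(s) of size 3, 1 block(s) of size 1 → block sizes [3, 1]

Assembling the blocks gives a Jordan form
J =
  [5, 1, 0, 0]
  [0, 5, 1, 0]
  [0, 0, 5, 0]
  [0, 0, 0, 5]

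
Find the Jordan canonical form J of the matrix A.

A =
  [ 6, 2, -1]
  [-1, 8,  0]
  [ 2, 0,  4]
J_3(6)

The characteristic polynomial is
  det(x·I − A) = x^3 - 18*x^2 + 108*x - 216 = (x - 6)^3

Eigenvalues and multiplicities (the geometric multiplicity of λ is n − rank(A − λI), which equals the number of Jordan blocks for λ):
  λ = 6: algebraic multiplicity = 3, geometric multiplicity = 1

Determining the block sizes for each eigenvalue:
  λ = 6: one block (gm = 1), so the single block has size am = 3 → block sizes [3]

Assembling the blocks gives a Jordan form
J =
  [6, 1, 0]
  [0, 6, 1]
  [0, 0, 6]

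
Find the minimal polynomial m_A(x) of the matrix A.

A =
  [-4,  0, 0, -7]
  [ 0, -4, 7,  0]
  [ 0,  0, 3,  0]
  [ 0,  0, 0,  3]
x^2 + x - 12

The characteristic polynomial is χ_A(x) = (x - 3)^2*(x + 4)^2, so the eigenvalues are known. The minimal polynomial is
  m_A(x) = Π_λ (x − λ)^{k_λ}
where k_λ is the size of the *largest* Jordan block for λ (equivalently, the smallest k with (A − λI)^k v = 0 for every generalised eigenvector v of λ).

  λ = -4: largest Jordan block has size 1, contributing (x + 4)
  λ = 3: largest Jordan block has size 1, contributing (x − 3)

So m_A(x) = (x - 3)*(x + 4) = x^2 + x - 12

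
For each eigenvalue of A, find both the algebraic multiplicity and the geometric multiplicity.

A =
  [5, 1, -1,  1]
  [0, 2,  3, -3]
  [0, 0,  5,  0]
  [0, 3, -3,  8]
λ = 5: alg = 4, geom = 3

Step 1 — factor the characteristic polynomial to read off the algebraic multiplicities:
  χ_A(x) = (x - 5)^4

Step 2 — compute geometric multiplicities via the rank-nullity identity g(λ) = n − rank(A − λI):
  rank(A − (5)·I) = 1, so dim ker(A − (5)·I) = n − 1 = 3

Summary:
  λ = 5: algebraic multiplicity = 4, geometric multiplicity = 3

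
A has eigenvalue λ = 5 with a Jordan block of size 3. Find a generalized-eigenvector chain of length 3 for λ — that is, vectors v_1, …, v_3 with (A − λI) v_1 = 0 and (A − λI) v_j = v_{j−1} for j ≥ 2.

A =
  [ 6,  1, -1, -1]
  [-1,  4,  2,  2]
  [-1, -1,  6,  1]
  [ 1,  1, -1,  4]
A Jordan chain for λ = 5 of length 3:
v_1 = (1, -1, -1, 1)ᵀ
v_2 = (-1, 2, 1, -1)ᵀ
v_3 = (0, 0, 1, 0)ᵀ

Let N = A − (5)·I. We want v_3 with N^3 v_3 = 0 but N^2 v_3 ≠ 0; then v_{j-1} := N · v_j for j = 3, …, 2.

Pick v_3 = (0, 0, 1, 0)ᵀ.
Then v_2 = N · v_3 = (-1, 2, 1, -1)ᵀ.
Then v_1 = N · v_2 = (1, -1, -1, 1)ᵀ.

Sanity check: (A − (5)·I) v_1 = (0, 0, 0, 0)ᵀ = 0. ✓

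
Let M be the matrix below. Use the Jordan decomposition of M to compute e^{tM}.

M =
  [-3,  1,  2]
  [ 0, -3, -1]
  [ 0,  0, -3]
e^{tM} =
  [exp(-3*t), t*exp(-3*t), -t^2*exp(-3*t)/2 + 2*t*exp(-3*t)]
  [0, exp(-3*t), -t*exp(-3*t)]
  [0, 0, exp(-3*t)]

Strategy: write M = P · J · P⁻¹ where J is a Jordan canonical form, so e^{tM} = P · e^{tJ} · P⁻¹, and e^{tJ} can be computed block-by-block.

M has Jordan form
J =
  [-3,  1,  0]
  [ 0, -3,  1]
  [ 0,  0, -3]
(up to reordering of blocks).

Per-block formulas:
  For a 3×3 Jordan block J_3(-3): exp(t · J_3(-3)) = e^(-3t)·(I + t·N + (t^2/2)·N^2), where N is the 3×3 nilpotent shift.

After assembling e^{tJ} and conjugating by P, we get:

e^{tM} =
  [exp(-3*t), t*exp(-3*t), -t^2*exp(-3*t)/2 + 2*t*exp(-3*t)]
  [0, exp(-3*t), -t*exp(-3*t)]
  [0, 0, exp(-3*t)]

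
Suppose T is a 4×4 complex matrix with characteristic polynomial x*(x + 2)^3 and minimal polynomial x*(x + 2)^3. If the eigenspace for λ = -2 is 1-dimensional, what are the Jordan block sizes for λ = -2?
Block sizes for λ = -2: [3]

Step 1 — from the characteristic polynomial, algebraic multiplicity of λ = -2 is 3. From dim ker(T − (-2)·I) = 1, there are exactly 1 Jordan blocks for λ = -2.
Step 2 — from the minimal polynomial, the factor (x + 2)^3 tells us the largest block for λ = -2 has size 3.
Step 3 — with total size 3, 1 blocks, and largest block 3, the block sizes (in nonincreasing order) are [3].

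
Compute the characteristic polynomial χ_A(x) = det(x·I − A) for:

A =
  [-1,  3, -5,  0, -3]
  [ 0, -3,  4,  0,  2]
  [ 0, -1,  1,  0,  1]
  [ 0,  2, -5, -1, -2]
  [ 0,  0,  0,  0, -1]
x^5 + 5*x^4 + 10*x^3 + 10*x^2 + 5*x + 1

Expanding det(x·I − A) (e.g. by cofactor expansion or by noting that A is similar to its Jordan form J, which has the same characteristic polynomial as A) gives
  χ_A(x) = x^5 + 5*x^4 + 10*x^3 + 10*x^2 + 5*x + 1
which factors as (x + 1)^5. The eigenvalues (with algebraic multiplicities) are λ = -1 with multiplicity 5.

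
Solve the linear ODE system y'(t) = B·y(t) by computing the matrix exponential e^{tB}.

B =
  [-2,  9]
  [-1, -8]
e^{tB} =
  [3*t*exp(-5*t) + exp(-5*t), 9*t*exp(-5*t)]
  [-t*exp(-5*t), -3*t*exp(-5*t) + exp(-5*t)]

Strategy: write B = P · J · P⁻¹ where J is a Jordan canonical form, so e^{tB} = P · e^{tJ} · P⁻¹, and e^{tJ} can be computed block-by-block.

B has Jordan form
J =
  [-5,  1]
  [ 0, -5]
(up to reordering of blocks).

Per-block formulas:
  For a 2×2 Jordan block J_2(-5): exp(t · J_2(-5)) = e^(-5t)·(I + t·N), where N is the 2×2 nilpotent shift.

After assembling e^{tJ} and conjugating by P, we get:

e^{tB} =
  [3*t*exp(-5*t) + exp(-5*t), 9*t*exp(-5*t)]
  [-t*exp(-5*t), -3*t*exp(-5*t) + exp(-5*t)]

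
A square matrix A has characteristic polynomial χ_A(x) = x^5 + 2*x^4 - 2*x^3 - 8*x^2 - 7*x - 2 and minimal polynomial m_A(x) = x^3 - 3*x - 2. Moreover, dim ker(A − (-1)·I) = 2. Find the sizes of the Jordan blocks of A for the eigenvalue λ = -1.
Block sizes for λ = -1: [2, 2]

Step 1 — from the characteristic polynomial, algebraic multiplicity of λ = -1 is 4. From dim ker(A − (-1)·I) = 2, there are exactly 2 Jordan blocks for λ = -1.
Step 2 — from the minimal polynomial, the factor (x + 1)^2 tells us the largest block for λ = -1 has size 2.
Step 3 — with total size 4, 2 blocks, and largest block 2, the block sizes (in nonincreasing order) are [2, 2].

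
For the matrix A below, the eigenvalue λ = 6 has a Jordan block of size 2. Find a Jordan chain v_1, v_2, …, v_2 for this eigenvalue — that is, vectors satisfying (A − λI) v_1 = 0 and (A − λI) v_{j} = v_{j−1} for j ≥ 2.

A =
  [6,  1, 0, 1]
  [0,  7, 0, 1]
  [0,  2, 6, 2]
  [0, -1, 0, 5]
A Jordan chain for λ = 6 of length 2:
v_1 = (1, 1, 2, -1)ᵀ
v_2 = (0, 1, 0, 0)ᵀ

Let N = A − (6)·I. We want v_2 with N^2 v_2 = 0 but N^1 v_2 ≠ 0; then v_{j-1} := N · v_j for j = 2, …, 2.

Pick v_2 = (0, 1, 0, 0)ᵀ.
Then v_1 = N · v_2 = (1, 1, 2, -1)ᵀ.

Sanity check: (A − (6)·I) v_1 = (0, 0, 0, 0)ᵀ = 0. ✓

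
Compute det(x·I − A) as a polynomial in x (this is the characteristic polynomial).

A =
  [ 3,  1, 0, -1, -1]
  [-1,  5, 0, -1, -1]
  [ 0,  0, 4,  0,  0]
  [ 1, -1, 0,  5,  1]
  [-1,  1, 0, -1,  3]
x^5 - 20*x^4 + 160*x^3 - 640*x^2 + 1280*x - 1024

Expanding det(x·I − A) (e.g. by cofactor expansion or by noting that A is similar to its Jordan form J, which has the same characteristic polynomial as A) gives
  χ_A(x) = x^5 - 20*x^4 + 160*x^3 - 640*x^2 + 1280*x - 1024
which factors as (x - 4)^5. The eigenvalues (with algebraic multiplicities) are λ = 4 with multiplicity 5.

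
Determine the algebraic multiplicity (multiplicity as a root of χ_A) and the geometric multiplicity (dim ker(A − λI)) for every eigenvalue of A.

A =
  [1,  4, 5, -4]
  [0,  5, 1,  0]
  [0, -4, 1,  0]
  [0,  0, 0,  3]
λ = 1: alg = 1, geom = 1; λ = 3: alg = 3, geom = 2

Step 1 — factor the characteristic polynomial to read off the algebraic multiplicities:
  χ_A(x) = (x - 3)^3*(x - 1)

Step 2 — compute geometric multiplicities via the rank-nullity identity g(λ) = n − rank(A − λI):
  rank(A − (1)·I) = 3, so dim ker(A − (1)·I) = n − 3 = 1
  rank(A − (3)·I) = 2, so dim ker(A − (3)·I) = n − 2 = 2

Summary:
  λ = 1: algebraic multiplicity = 1, geometric multiplicity = 1
  λ = 3: algebraic multiplicity = 3, geometric multiplicity = 2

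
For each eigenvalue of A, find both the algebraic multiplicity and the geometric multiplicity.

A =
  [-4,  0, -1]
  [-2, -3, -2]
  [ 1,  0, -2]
λ = -3: alg = 3, geom = 2

Step 1 — factor the characteristic polynomial to read off the algebraic multiplicities:
  χ_A(x) = (x + 3)^3

Step 2 — compute geometric multiplicities via the rank-nullity identity g(λ) = n − rank(A − λI):
  rank(A − (-3)·I) = 1, so dim ker(A − (-3)·I) = n − 1 = 2

Summary:
  λ = -3: algebraic multiplicity = 3, geometric multiplicity = 2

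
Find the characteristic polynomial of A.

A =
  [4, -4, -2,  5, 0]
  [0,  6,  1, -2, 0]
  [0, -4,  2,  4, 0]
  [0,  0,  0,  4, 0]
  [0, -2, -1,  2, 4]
x^5 - 20*x^4 + 160*x^3 - 640*x^2 + 1280*x - 1024

Expanding det(x·I − A) (e.g. by cofactor expansion or by noting that A is similar to its Jordan form J, which has the same characteristic polynomial as A) gives
  χ_A(x) = x^5 - 20*x^4 + 160*x^3 - 640*x^2 + 1280*x - 1024
which factors as (x - 4)^5. The eigenvalues (with algebraic multiplicities) are λ = 4 with multiplicity 5.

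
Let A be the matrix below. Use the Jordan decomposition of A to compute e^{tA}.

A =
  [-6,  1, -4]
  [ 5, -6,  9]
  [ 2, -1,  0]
e^{tA} =
  [t^2*exp(-4*t)/2 - 2*t*exp(-4*t) + exp(-4*t), t*exp(-4*t), t^2*exp(-4*t)/2 - 4*t*exp(-4*t)]
  [-t^2*exp(-4*t) + 5*t*exp(-4*t), -2*t*exp(-4*t) + exp(-4*t), -t^2*exp(-4*t) + 9*t*exp(-4*t)]
  [-t^2*exp(-4*t)/2 + 2*t*exp(-4*t), -t*exp(-4*t), -t^2*exp(-4*t)/2 + 4*t*exp(-4*t) + exp(-4*t)]

Strategy: write A = P · J · P⁻¹ where J is a Jordan canonical form, so e^{tA} = P · e^{tJ} · P⁻¹, and e^{tJ} can be computed block-by-block.

A has Jordan form
J =
  [-4,  1,  0]
  [ 0, -4,  1]
  [ 0,  0, -4]
(up to reordering of blocks).

Per-block formulas:
  For a 3×3 Jordan block J_3(-4): exp(t · J_3(-4)) = e^(-4t)·(I + t·N + (t^2/2)·N^2), where N is the 3×3 nilpotent shift.

After assembling e^{tJ} and conjugating by P, we get:

e^{tA} =
  [t^2*exp(-4*t)/2 - 2*t*exp(-4*t) + exp(-4*t), t*exp(-4*t), t^2*exp(-4*t)/2 - 4*t*exp(-4*t)]
  [-t^2*exp(-4*t) + 5*t*exp(-4*t), -2*t*exp(-4*t) + exp(-4*t), -t^2*exp(-4*t) + 9*t*exp(-4*t)]
  [-t^2*exp(-4*t)/2 + 2*t*exp(-4*t), -t*exp(-4*t), -t^2*exp(-4*t)/2 + 4*t*exp(-4*t) + exp(-4*t)]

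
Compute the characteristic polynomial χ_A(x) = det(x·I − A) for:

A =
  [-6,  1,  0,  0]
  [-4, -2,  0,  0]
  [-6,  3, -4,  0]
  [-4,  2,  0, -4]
x^4 + 16*x^3 + 96*x^2 + 256*x + 256

Expanding det(x·I − A) (e.g. by cofactor expansion or by noting that A is similar to its Jordan form J, which has the same characteristic polynomial as A) gives
  χ_A(x) = x^4 + 16*x^3 + 96*x^2 + 256*x + 256
which factors as (x + 4)^4. The eigenvalues (with algebraic multiplicities) are λ = -4 with multiplicity 4.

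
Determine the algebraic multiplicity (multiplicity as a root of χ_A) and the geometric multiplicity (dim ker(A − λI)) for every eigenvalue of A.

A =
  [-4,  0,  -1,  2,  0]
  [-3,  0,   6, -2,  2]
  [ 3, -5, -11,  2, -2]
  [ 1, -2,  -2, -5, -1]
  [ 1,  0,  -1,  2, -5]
λ = -5: alg = 5, geom = 2

Step 1 — factor the characteristic polynomial to read off the algebraic multiplicities:
  χ_A(x) = (x + 5)^5

Step 2 — compute geometric multiplicities via the rank-nullity identity g(λ) = n − rank(A − λI):
  rank(A − (-5)·I) = 3, so dim ker(A − (-5)·I) = n − 3 = 2

Summary:
  λ = -5: algebraic multiplicity = 5, geometric multiplicity = 2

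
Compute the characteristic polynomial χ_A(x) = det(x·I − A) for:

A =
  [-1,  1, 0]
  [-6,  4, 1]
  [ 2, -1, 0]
x^3 - 3*x^2 + 3*x - 1

Expanding det(x·I − A) (e.g. by cofactor expansion or by noting that A is similar to its Jordan form J, which has the same characteristic polynomial as A) gives
  χ_A(x) = x^3 - 3*x^2 + 3*x - 1
which factors as (x - 1)^3. The eigenvalues (with algebraic multiplicities) are λ = 1 with multiplicity 3.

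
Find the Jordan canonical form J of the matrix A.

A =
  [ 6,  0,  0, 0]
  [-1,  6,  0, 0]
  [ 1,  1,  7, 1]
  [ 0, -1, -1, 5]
J_2(6) ⊕ J_2(6)

The characteristic polynomial is
  det(x·I − A) = x^4 - 24*x^3 + 216*x^2 - 864*x + 1296 = (x - 6)^4

Eigenvalues and multiplicities (the geometric multiplicity of λ is n − rank(A − λI), which equals the number of Jordan blocks for λ):
  λ = 6: algebraic multiplicity = 4, geometric multiplicity = 2

Determining the block sizes for each eigenvalue:
  λ = 6: with am = 4 and gm = 2, the partition is not yet determined (e.g. several partitions of 4 into 2 parts exist). Let N = A − (6)·I. Computing rank(N^1) = 2, rank(N^2) = 0; the number of blocks of size ≥ j is rank(N^{j−1}) − rank(N^j), giving [2, 2]. So we have 2 block(s) of size 2 → block sizes [2, 2]

Assembling the blocks gives a Jordan form
J =
  [6, 1, 0, 0]
  [0, 6, 0, 0]
  [0, 0, 6, 1]
  [0, 0, 0, 6]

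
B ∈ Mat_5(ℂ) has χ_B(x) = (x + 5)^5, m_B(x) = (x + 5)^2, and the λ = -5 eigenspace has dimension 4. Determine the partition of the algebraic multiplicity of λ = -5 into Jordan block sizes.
Block sizes for λ = -5: [2, 1, 1, 1]

Step 1 — from the characteristic polynomial, algebraic multiplicity of λ = -5 is 5. From dim ker(B − (-5)·I) = 4, there are exactly 4 Jordan blocks for λ = -5.
Step 2 — from the minimal polynomial, the factor (x + 5)^2 tells us the largest block for λ = -5 has size 2.
Step 3 — with total size 5, 4 blocks, and largest block 2, the block sizes (in nonincreasing order) are [2, 1, 1, 1].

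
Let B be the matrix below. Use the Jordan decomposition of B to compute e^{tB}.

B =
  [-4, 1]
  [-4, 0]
e^{tB} =
  [-2*t*exp(-2*t) + exp(-2*t), t*exp(-2*t)]
  [-4*t*exp(-2*t), 2*t*exp(-2*t) + exp(-2*t)]

Strategy: write B = P · J · P⁻¹ where J is a Jordan canonical form, so e^{tB} = P · e^{tJ} · P⁻¹, and e^{tJ} can be computed block-by-block.

B has Jordan form
J =
  [-2,  1]
  [ 0, -2]
(up to reordering of blocks).

Per-block formulas:
  For a 2×2 Jordan block J_2(-2): exp(t · J_2(-2)) = e^(-2t)·(I + t·N), where N is the 2×2 nilpotent shift.

After assembling e^{tJ} and conjugating by P, we get:

e^{tB} =
  [-2*t*exp(-2*t) + exp(-2*t), t*exp(-2*t)]
  [-4*t*exp(-2*t), 2*t*exp(-2*t) + exp(-2*t)]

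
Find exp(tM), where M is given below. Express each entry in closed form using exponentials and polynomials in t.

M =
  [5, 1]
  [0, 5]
e^{tM} =
  [exp(5*t), t*exp(5*t)]
  [0, exp(5*t)]

Strategy: write M = P · J · P⁻¹ where J is a Jordan canonical form, so e^{tM} = P · e^{tJ} · P⁻¹, and e^{tJ} can be computed block-by-block.

M has Jordan form
J =
  [5, 1]
  [0, 5]
(up to reordering of blocks).

Per-block formulas:
  For a 2×2 Jordan block J_2(5): exp(t · J_2(5)) = e^(5t)·(I + t·N), where N is the 2×2 nilpotent shift.

After assembling e^{tJ} and conjugating by P, we get:

e^{tM} =
  [exp(5*t), t*exp(5*t)]
  [0, exp(5*t)]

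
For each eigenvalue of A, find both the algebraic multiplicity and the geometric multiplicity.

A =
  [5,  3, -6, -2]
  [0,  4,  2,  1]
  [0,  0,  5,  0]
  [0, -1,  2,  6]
λ = 5: alg = 4, geom = 2

Step 1 — factor the characteristic polynomial to read off the algebraic multiplicities:
  χ_A(x) = (x - 5)^4

Step 2 — compute geometric multiplicities via the rank-nullity identity g(λ) = n − rank(A − λI):
  rank(A − (5)·I) = 2, so dim ker(A − (5)·I) = n − 2 = 2

Summary:
  λ = 5: algebraic multiplicity = 4, geometric multiplicity = 2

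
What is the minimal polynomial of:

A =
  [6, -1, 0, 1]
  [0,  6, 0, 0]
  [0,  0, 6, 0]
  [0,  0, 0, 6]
x^2 - 12*x + 36

The characteristic polynomial is χ_A(x) = (x - 6)^4, so the eigenvalues are known. The minimal polynomial is
  m_A(x) = Π_λ (x − λ)^{k_λ}
where k_λ is the size of the *largest* Jordan block for λ (equivalently, the smallest k with (A − λI)^k v = 0 for every generalised eigenvector v of λ).

  λ = 6: largest Jordan block has size 2, contributing (x − 6)^2

So m_A(x) = (x - 6)^2 = x^2 - 12*x + 36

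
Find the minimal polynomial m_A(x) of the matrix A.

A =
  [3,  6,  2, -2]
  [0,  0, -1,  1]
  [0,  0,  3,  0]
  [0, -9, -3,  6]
x^2 - 6*x + 9

The characteristic polynomial is χ_A(x) = (x - 3)^4, so the eigenvalues are known. The minimal polynomial is
  m_A(x) = Π_λ (x − λ)^{k_λ}
where k_λ is the size of the *largest* Jordan block for λ (equivalently, the smallest k with (A − λI)^k v = 0 for every generalised eigenvector v of λ).

  λ = 3: largest Jordan block has size 2, contributing (x − 3)^2

So m_A(x) = (x - 3)^2 = x^2 - 6*x + 9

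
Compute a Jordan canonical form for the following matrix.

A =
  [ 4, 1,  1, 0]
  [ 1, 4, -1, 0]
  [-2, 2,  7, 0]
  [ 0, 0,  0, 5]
J_2(5) ⊕ J_1(5) ⊕ J_1(5)

The characteristic polynomial is
  det(x·I − A) = x^4 - 20*x^3 + 150*x^2 - 500*x + 625 = (x - 5)^4

Eigenvalues and multiplicities (the geometric multiplicity of λ is n − rank(A − λI), which equals the number of Jordan blocks for λ):
  λ = 5: algebraic multiplicity = 4, geometric multiplicity = 3

Determining the block sizes for each eigenvalue:
  λ = 5: 3 blocks summing to 4 forces exactly one block of size 2 and the rest size 1 → block sizes [2, 1, 1]

Assembling the blocks gives a Jordan form
J =
  [5, 1, 0, 0]
  [0, 5, 0, 0]
  [0, 0, 5, 0]
  [0, 0, 0, 5]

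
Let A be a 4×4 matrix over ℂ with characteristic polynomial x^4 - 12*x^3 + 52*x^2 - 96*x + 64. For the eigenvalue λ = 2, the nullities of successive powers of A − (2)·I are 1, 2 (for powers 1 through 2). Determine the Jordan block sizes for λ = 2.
Block sizes for λ = 2: [2]

From the dimensions of kernels of powers, the number of Jordan blocks of size at least j is d_j − d_{j−1} where d_j = dim ker(N^j) (with d_0 = 0). Computing the differences gives [1, 1].
The number of blocks of size exactly k is (#blocks of size ≥ k) − (#blocks of size ≥ k + 1), so the partition is: 1 block(s) of size 2.
In nonincreasing order the block sizes are [2].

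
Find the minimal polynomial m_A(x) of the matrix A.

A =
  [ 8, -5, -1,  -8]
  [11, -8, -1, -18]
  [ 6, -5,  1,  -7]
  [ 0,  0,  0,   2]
x^4 - 3*x^3 - 6*x^2 + 28*x - 24

The characteristic polynomial is χ_A(x) = (x - 2)^3*(x + 3), so the eigenvalues are known. The minimal polynomial is
  m_A(x) = Π_λ (x − λ)^{k_λ}
where k_λ is the size of the *largest* Jordan block for λ (equivalently, the smallest k with (A − λI)^k v = 0 for every generalised eigenvector v of λ).

  λ = -3: largest Jordan block has size 1, contributing (x + 3)
  λ = 2: largest Jordan block has size 3, contributing (x − 2)^3

So m_A(x) = (x - 2)^3*(x + 3) = x^4 - 3*x^3 - 6*x^2 + 28*x - 24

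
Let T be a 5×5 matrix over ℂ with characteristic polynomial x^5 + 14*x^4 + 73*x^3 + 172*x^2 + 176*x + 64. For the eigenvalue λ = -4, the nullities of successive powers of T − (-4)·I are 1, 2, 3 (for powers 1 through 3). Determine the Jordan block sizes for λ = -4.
Block sizes for λ = -4: [3]

From the dimensions of kernels of powers, the number of Jordan blocks of size at least j is d_j − d_{j−1} where d_j = dim ker(N^j) (with d_0 = 0). Computing the differences gives [1, 1, 1].
The number of blocks of size exactly k is (#blocks of size ≥ k) − (#blocks of size ≥ k + 1), so the partition is: 1 block(s) of size 3.
In nonincreasing order the block sizes are [3].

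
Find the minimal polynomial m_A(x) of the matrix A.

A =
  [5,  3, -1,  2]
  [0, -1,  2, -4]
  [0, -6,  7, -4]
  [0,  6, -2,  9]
x^2 - 10*x + 25

The characteristic polynomial is χ_A(x) = (x - 5)^4, so the eigenvalues are known. The minimal polynomial is
  m_A(x) = Π_λ (x − λ)^{k_λ}
where k_λ is the size of the *largest* Jordan block for λ (equivalently, the smallest k with (A − λI)^k v = 0 for every generalised eigenvector v of λ).

  λ = 5: largest Jordan block has size 2, contributing (x − 5)^2

So m_A(x) = (x - 5)^2 = x^2 - 10*x + 25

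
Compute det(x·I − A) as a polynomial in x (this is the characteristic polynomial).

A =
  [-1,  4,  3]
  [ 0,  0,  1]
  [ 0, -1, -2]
x^3 + 3*x^2 + 3*x + 1

Expanding det(x·I − A) (e.g. by cofactor expansion or by noting that A is similar to its Jordan form J, which has the same characteristic polynomial as A) gives
  χ_A(x) = x^3 + 3*x^2 + 3*x + 1
which factors as (x + 1)^3. The eigenvalues (with algebraic multiplicities) are λ = -1 with multiplicity 3.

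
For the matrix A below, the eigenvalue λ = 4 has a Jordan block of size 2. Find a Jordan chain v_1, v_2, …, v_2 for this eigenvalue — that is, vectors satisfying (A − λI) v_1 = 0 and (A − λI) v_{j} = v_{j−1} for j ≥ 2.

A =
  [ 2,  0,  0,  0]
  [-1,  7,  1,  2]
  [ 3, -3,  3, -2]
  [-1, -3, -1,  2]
A Jordan chain for λ = 4 of length 2:
v_1 = (0, 3, -3, -3)ᵀ
v_2 = (0, 1, 0, 0)ᵀ

Let N = A − (4)·I. We want v_2 with N^2 v_2 = 0 but N^1 v_2 ≠ 0; then v_{j-1} := N · v_j for j = 2, …, 2.

Pick v_2 = (0, 1, 0, 0)ᵀ.
Then v_1 = N · v_2 = (0, 3, -3, -3)ᵀ.

Sanity check: (A − (4)·I) v_1 = (0, 0, 0, 0)ᵀ = 0. ✓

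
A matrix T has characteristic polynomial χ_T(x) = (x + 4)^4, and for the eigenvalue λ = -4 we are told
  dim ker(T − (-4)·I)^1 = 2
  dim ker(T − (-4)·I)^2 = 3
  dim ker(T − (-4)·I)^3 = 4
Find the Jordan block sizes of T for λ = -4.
Block sizes for λ = -4: [3, 1]

From the dimensions of kernels of powers, the number of Jordan blocks of size at least j is d_j − d_{j−1} where d_j = dim ker(N^j) (with d_0 = 0). Computing the differences gives [2, 1, 1].
The number of blocks of size exactly k is (#blocks of size ≥ k) − (#blocks of size ≥ k + 1), so the partition is: 1 block(s) of size 1, 1 block(s) of size 3.
In nonincreasing order the block sizes are [3, 1].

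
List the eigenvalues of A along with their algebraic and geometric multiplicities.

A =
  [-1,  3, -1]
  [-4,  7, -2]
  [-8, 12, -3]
λ = 1: alg = 3, geom = 2

Step 1 — factor the characteristic polynomial to read off the algebraic multiplicities:
  χ_A(x) = (x - 1)^3

Step 2 — compute geometric multiplicities via the rank-nullity identity g(λ) = n − rank(A − λI):
  rank(A − (1)·I) = 1, so dim ker(A − (1)·I) = n − 1 = 2

Summary:
  λ = 1: algebraic multiplicity = 3, geometric multiplicity = 2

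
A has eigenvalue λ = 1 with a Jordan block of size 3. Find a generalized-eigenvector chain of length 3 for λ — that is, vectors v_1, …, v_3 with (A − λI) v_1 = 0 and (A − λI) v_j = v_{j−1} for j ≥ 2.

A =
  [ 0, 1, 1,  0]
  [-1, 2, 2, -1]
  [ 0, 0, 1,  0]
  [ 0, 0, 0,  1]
A Jordan chain for λ = 1 of length 3:
v_1 = (1, 1, 0, 0)ᵀ
v_2 = (1, 2, 0, 0)ᵀ
v_3 = (0, 0, 1, 0)ᵀ

Let N = A − (1)·I. We want v_3 with N^3 v_3 = 0 but N^2 v_3 ≠ 0; then v_{j-1} := N · v_j for j = 3, …, 2.

Pick v_3 = (0, 0, 1, 0)ᵀ.
Then v_2 = N · v_3 = (1, 2, 0, 0)ᵀ.
Then v_1 = N · v_2 = (1, 1, 0, 0)ᵀ.

Sanity check: (A − (1)·I) v_1 = (0, 0, 0, 0)ᵀ = 0. ✓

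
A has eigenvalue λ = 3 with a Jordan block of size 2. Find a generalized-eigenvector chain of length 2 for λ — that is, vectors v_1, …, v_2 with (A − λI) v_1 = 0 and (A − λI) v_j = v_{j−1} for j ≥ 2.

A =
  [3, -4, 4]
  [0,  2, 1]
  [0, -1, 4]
A Jordan chain for λ = 3 of length 2:
v_1 = (-4, -1, -1)ᵀ
v_2 = (0, 1, 0)ᵀ

Let N = A − (3)·I. We want v_2 with N^2 v_2 = 0 but N^1 v_2 ≠ 0; then v_{j-1} := N · v_j for j = 2, …, 2.

Pick v_2 = (0, 1, 0)ᵀ.
Then v_1 = N · v_2 = (-4, -1, -1)ᵀ.

Sanity check: (A − (3)·I) v_1 = (0, 0, 0)ᵀ = 0. ✓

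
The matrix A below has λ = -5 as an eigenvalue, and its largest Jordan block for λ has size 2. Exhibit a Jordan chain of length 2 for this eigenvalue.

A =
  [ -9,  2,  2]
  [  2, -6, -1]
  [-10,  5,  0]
A Jordan chain for λ = -5 of length 2:
v_1 = (-4, 2, -10)ᵀ
v_2 = (1, 0, 0)ᵀ

Let N = A − (-5)·I. We want v_2 with N^2 v_2 = 0 but N^1 v_2 ≠ 0; then v_{j-1} := N · v_j for j = 2, …, 2.

Pick v_2 = (1, 0, 0)ᵀ.
Then v_1 = N · v_2 = (-4, 2, -10)ᵀ.

Sanity check: (A − (-5)·I) v_1 = (0, 0, 0)ᵀ = 0. ✓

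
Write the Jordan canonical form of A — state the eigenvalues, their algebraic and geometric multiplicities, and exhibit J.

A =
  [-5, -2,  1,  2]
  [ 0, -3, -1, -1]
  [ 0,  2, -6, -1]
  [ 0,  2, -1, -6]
J_3(-5) ⊕ J_1(-5)

The characteristic polynomial is
  det(x·I − A) = x^4 + 20*x^3 + 150*x^2 + 500*x + 625 = (x + 5)^4

Eigenvalues and multiplicities (the geometric multiplicity of λ is n − rank(A − λI), which equals the number of Jordan blocks for λ):
  λ = -5: algebraic multiplicity = 4, geometric multiplicity = 2

Determining the block sizes for each eigenvalue:
  λ = -5: with am = 4 and gm = 2, the partition is not yet determined (e.g. several partitions of 4 into 2 parts exist). Let N = A − (-5)·I. Computing rank(N^1) = 2, rank(N^2) = 1, rank(N^3) = 0; the number of blocks of size ≥ j is rank(N^{j−1}) − rank(N^j), giving [2, 1, 1]. So we have 1 block(s) of size 3, 1 block(s) of size 1 → block sizes [3, 1]

Assembling the blocks gives a Jordan form
J =
  [-5,  1,  0,  0]
  [ 0, -5,  1,  0]
  [ 0,  0, -5,  0]
  [ 0,  0,  0, -5]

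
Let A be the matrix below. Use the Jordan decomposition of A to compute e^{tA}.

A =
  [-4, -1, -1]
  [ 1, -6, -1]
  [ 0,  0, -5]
e^{tA} =
  [t*exp(-5*t) + exp(-5*t), -t*exp(-5*t), -t*exp(-5*t)]
  [t*exp(-5*t), -t*exp(-5*t) + exp(-5*t), -t*exp(-5*t)]
  [0, 0, exp(-5*t)]

Strategy: write A = P · J · P⁻¹ where J is a Jordan canonical form, so e^{tA} = P · e^{tJ} · P⁻¹, and e^{tJ} can be computed block-by-block.

A has Jordan form
J =
  [-5,  1,  0]
  [ 0, -5,  0]
  [ 0,  0, -5]
(up to reordering of blocks).

Per-block formulas:
  For a 2×2 Jordan block J_2(-5): exp(t · J_2(-5)) = e^(-5t)·(I + t·N), where N is the 2×2 nilpotent shift.
  For a 1×1 block at λ = -5: exp(t · [-5]) = [e^(-5t)].

After assembling e^{tJ} and conjugating by P, we get:

e^{tA} =
  [t*exp(-5*t) + exp(-5*t), -t*exp(-5*t), -t*exp(-5*t)]
  [t*exp(-5*t), -t*exp(-5*t) + exp(-5*t), -t*exp(-5*t)]
  [0, 0, exp(-5*t)]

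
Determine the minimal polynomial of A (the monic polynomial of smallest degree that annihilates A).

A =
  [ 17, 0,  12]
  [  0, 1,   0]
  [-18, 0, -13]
x^3 - 5*x^2 - x + 5

The characteristic polynomial is χ_A(x) = (x - 5)*(x - 1)*(x + 1), so the eigenvalues are known. The minimal polynomial is
  m_A(x) = Π_λ (x − λ)^{k_λ}
where k_λ is the size of the *largest* Jordan block for λ (equivalently, the smallest k with (A − λI)^k v = 0 for every generalised eigenvector v of λ).

  λ = -1: largest Jordan block has size 1, contributing (x + 1)
  λ = 1: largest Jordan block has size 1, contributing (x − 1)
  λ = 5: largest Jordan block has size 1, contributing (x − 5)

So m_A(x) = (x - 5)*(x - 1)*(x + 1) = x^3 - 5*x^2 - x + 5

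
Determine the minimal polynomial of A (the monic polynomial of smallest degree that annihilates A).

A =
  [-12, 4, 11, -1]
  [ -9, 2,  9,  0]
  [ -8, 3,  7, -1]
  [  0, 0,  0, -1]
x^3 + 3*x^2 + 3*x + 1

The characteristic polynomial is χ_A(x) = (x + 1)^4, so the eigenvalues are known. The minimal polynomial is
  m_A(x) = Π_λ (x − λ)^{k_λ}
where k_λ is the size of the *largest* Jordan block for λ (equivalently, the smallest k with (A − λI)^k v = 0 for every generalised eigenvector v of λ).

  λ = -1: largest Jordan block has size 3, contributing (x + 1)^3

So m_A(x) = (x + 1)^3 = x^3 + 3*x^2 + 3*x + 1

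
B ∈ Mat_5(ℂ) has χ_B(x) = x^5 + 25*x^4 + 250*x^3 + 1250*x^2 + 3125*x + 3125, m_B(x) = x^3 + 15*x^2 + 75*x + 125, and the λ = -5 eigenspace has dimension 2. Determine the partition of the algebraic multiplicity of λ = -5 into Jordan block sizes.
Block sizes for λ = -5: [3, 2]

Step 1 — from the characteristic polynomial, algebraic multiplicity of λ = -5 is 5. From dim ker(B − (-5)·I) = 2, there are exactly 2 Jordan blocks for λ = -5.
Step 2 — from the minimal polynomial, the factor (x + 5)^3 tells us the largest block for λ = -5 has size 3.
Step 3 — with total size 5, 2 blocks, and largest block 3, the block sizes (in nonincreasing order) are [3, 2].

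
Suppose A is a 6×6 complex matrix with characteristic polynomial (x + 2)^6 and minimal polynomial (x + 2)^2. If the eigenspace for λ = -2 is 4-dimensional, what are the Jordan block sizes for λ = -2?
Block sizes for λ = -2: [2, 2, 1, 1]

Step 1 — from the characteristic polynomial, algebraic multiplicity of λ = -2 is 6. From dim ker(A − (-2)·I) = 4, there are exactly 4 Jordan blocks for λ = -2.
Step 2 — from the minimal polynomial, the factor (x + 2)^2 tells us the largest block for λ = -2 has size 2.
Step 3 — with total size 6, 4 blocks, and largest block 2, the block sizes (in nonincreasing order) are [2, 2, 1, 1].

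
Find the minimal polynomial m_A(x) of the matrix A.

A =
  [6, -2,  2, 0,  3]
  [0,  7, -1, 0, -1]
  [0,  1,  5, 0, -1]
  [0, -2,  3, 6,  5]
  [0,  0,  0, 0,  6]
x^3 - 18*x^2 + 108*x - 216

The characteristic polynomial is χ_A(x) = (x - 6)^5, so the eigenvalues are known. The minimal polynomial is
  m_A(x) = Π_λ (x − λ)^{k_λ}
where k_λ is the size of the *largest* Jordan block for λ (equivalently, the smallest k with (A − λI)^k v = 0 for every generalised eigenvector v of λ).

  λ = 6: largest Jordan block has size 3, contributing (x − 6)^3

So m_A(x) = (x - 6)^3 = x^3 - 18*x^2 + 108*x - 216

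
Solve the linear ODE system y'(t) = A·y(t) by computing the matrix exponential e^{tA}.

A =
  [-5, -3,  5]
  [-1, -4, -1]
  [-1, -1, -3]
e^{tA} =
  [-t^2*exp(-4*t)/2 - t*exp(-4*t) + exp(-4*t), -t^2*exp(-4*t) - 3*t*exp(-4*t), 3*t^2*exp(-4*t)/2 + 5*t*exp(-4*t)]
  [t^2*exp(-4*t) - t*exp(-4*t), 2*t^2*exp(-4*t) + exp(-4*t), -3*t^2*exp(-4*t) - t*exp(-4*t)]
  [t^2*exp(-4*t)/2 - t*exp(-4*t), t^2*exp(-4*t) - t*exp(-4*t), -3*t^2*exp(-4*t)/2 + t*exp(-4*t) + exp(-4*t)]

Strategy: write A = P · J · P⁻¹ where J is a Jordan canonical form, so e^{tA} = P · e^{tJ} · P⁻¹, and e^{tJ} can be computed block-by-block.

A has Jordan form
J =
  [-4,  1,  0]
  [ 0, -4,  1]
  [ 0,  0, -4]
(up to reordering of blocks).

Per-block formulas:
  For a 3×3 Jordan block J_3(-4): exp(t · J_3(-4)) = e^(-4t)·(I + t·N + (t^2/2)·N^2), where N is the 3×3 nilpotent shift.

After assembling e^{tJ} and conjugating by P, we get:

e^{tA} =
  [-t^2*exp(-4*t)/2 - t*exp(-4*t) + exp(-4*t), -t^2*exp(-4*t) - 3*t*exp(-4*t), 3*t^2*exp(-4*t)/2 + 5*t*exp(-4*t)]
  [t^2*exp(-4*t) - t*exp(-4*t), 2*t^2*exp(-4*t) + exp(-4*t), -3*t^2*exp(-4*t) - t*exp(-4*t)]
  [t^2*exp(-4*t)/2 - t*exp(-4*t), t^2*exp(-4*t) - t*exp(-4*t), -3*t^2*exp(-4*t)/2 + t*exp(-4*t) + exp(-4*t)]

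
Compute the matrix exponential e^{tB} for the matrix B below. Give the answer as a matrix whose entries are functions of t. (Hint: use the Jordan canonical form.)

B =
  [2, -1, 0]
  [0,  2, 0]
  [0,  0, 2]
e^{tB} =
  [exp(2*t), -t*exp(2*t), 0]
  [0, exp(2*t), 0]
  [0, 0, exp(2*t)]

Strategy: write B = P · J · P⁻¹ where J is a Jordan canonical form, so e^{tB} = P · e^{tJ} · P⁻¹, and e^{tJ} can be computed block-by-block.

B has Jordan form
J =
  [2, 1, 0]
  [0, 2, 0]
  [0, 0, 2]
(up to reordering of blocks).

Per-block formulas:
  For a 1×1 block at λ = 2: exp(t · [2]) = [e^(2t)].
  For a 2×2 Jordan block J_2(2): exp(t · J_2(2)) = e^(2t)·(I + t·N), where N is the 2×2 nilpotent shift.

After assembling e^{tJ} and conjugating by P, we get:

e^{tB} =
  [exp(2*t), -t*exp(2*t), 0]
  [0, exp(2*t), 0]
  [0, 0, exp(2*t)]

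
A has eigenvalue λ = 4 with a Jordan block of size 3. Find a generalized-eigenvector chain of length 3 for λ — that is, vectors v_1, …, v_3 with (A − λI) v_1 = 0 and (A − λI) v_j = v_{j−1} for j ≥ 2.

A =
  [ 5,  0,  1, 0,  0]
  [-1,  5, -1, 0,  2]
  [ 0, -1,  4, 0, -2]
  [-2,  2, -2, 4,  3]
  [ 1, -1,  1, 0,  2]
A Jordan chain for λ = 4 of length 3:
v_1 = (1, 0, -1, -1, 0)ᵀ
v_2 = (1, -1, 0, -2, 1)ᵀ
v_3 = (1, 0, 0, 0, 0)ᵀ

Let N = A − (4)·I. We want v_3 with N^3 v_3 = 0 but N^2 v_3 ≠ 0; then v_{j-1} := N · v_j for j = 3, …, 2.

Pick v_3 = (1, 0, 0, 0, 0)ᵀ.
Then v_2 = N · v_3 = (1, -1, 0, -2, 1)ᵀ.
Then v_1 = N · v_2 = (1, 0, -1, -1, 0)ᵀ.

Sanity check: (A − (4)·I) v_1 = (0, 0, 0, 0, 0)ᵀ = 0. ✓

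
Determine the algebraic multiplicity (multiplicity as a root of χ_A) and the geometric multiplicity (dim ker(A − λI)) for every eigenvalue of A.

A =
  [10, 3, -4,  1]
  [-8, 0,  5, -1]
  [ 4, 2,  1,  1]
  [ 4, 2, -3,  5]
λ = 4: alg = 4, geom = 2

Step 1 — factor the characteristic polynomial to read off the algebraic multiplicities:
  χ_A(x) = (x - 4)^4

Step 2 — compute geometric multiplicities via the rank-nullity identity g(λ) = n − rank(A − λI):
  rank(A − (4)·I) = 2, so dim ker(A − (4)·I) = n − 2 = 2

Summary:
  λ = 4: algebraic multiplicity = 4, geometric multiplicity = 2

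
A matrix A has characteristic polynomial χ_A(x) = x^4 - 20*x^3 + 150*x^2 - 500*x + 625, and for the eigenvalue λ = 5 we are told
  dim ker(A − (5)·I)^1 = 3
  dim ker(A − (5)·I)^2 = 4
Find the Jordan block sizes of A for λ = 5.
Block sizes for λ = 5: [2, 1, 1]

From the dimensions of kernels of powers, the number of Jordan blocks of size at least j is d_j − d_{j−1} where d_j = dim ker(N^j) (with d_0 = 0). Computing the differences gives [3, 1].
The number of blocks of size exactly k is (#blocks of size ≥ k) − (#blocks of size ≥ k + 1), so the partition is: 2 block(s) of size 1, 1 block(s) of size 2.
In nonincreasing order the block sizes are [2, 1, 1].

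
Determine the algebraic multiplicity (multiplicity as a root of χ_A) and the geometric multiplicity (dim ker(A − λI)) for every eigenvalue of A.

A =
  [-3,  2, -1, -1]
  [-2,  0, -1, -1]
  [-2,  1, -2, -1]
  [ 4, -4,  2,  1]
λ = -1: alg = 4, geom = 2

Step 1 — factor the characteristic polynomial to read off the algebraic multiplicities:
  χ_A(x) = (x + 1)^4

Step 2 — compute geometric multiplicities via the rank-nullity identity g(λ) = n − rank(A − λI):
  rank(A − (-1)·I) = 2, so dim ker(A − (-1)·I) = n − 2 = 2

Summary:
  λ = -1: algebraic multiplicity = 4, geometric multiplicity = 2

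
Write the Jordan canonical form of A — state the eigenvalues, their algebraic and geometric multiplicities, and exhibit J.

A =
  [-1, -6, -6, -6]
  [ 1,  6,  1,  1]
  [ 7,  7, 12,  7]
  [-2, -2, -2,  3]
J_2(5) ⊕ J_1(5) ⊕ J_1(5)

The characteristic polynomial is
  det(x·I − A) = x^4 - 20*x^3 + 150*x^2 - 500*x + 625 = (x - 5)^4

Eigenvalues and multiplicities (the geometric multiplicity of λ is n − rank(A − λI), which equals the number of Jordan blocks for λ):
  λ = 5: algebraic multiplicity = 4, geometric multiplicity = 3

Determining the block sizes for each eigenvalue:
  λ = 5: 3 blocks summing to 4 forces exactly one block of size 2 and the rest size 1 → block sizes [2, 1, 1]

Assembling the blocks gives a Jordan form
J =
  [5, 1, 0, 0]
  [0, 5, 0, 0]
  [0, 0, 5, 0]
  [0, 0, 0, 5]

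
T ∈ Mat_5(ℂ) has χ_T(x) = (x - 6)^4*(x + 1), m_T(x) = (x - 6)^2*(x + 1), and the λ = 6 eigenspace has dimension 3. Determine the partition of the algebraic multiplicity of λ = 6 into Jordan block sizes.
Block sizes for λ = 6: [2, 1, 1]

Step 1 — from the characteristic polynomial, algebraic multiplicity of λ = 6 is 4. From dim ker(T − (6)·I) = 3, there are exactly 3 Jordan blocks for λ = 6.
Step 2 — from the minimal polynomial, the factor (x − 6)^2 tells us the largest block for λ = 6 has size 2.
Step 3 — with total size 4, 3 blocks, and largest block 2, the block sizes (in nonincreasing order) are [2, 1, 1].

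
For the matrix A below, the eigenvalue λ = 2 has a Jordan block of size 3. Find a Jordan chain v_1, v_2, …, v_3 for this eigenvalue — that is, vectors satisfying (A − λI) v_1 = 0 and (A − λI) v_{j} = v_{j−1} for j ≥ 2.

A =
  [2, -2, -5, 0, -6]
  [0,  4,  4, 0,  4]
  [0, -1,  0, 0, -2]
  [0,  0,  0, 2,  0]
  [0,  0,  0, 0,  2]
A Jordan chain for λ = 2 of length 3:
v_1 = (1, 0, 0, 0, 0)ᵀ
v_2 = (-2, 2, -1, 0, 0)ᵀ
v_3 = (0, 1, 0, 0, 0)ᵀ

Let N = A − (2)·I. We want v_3 with N^3 v_3 = 0 but N^2 v_3 ≠ 0; then v_{j-1} := N · v_j for j = 3, …, 2.

Pick v_3 = (0, 1, 0, 0, 0)ᵀ.
Then v_2 = N · v_3 = (-2, 2, -1, 0, 0)ᵀ.
Then v_1 = N · v_2 = (1, 0, 0, 0, 0)ᵀ.

Sanity check: (A − (2)·I) v_1 = (0, 0, 0, 0, 0)ᵀ = 0. ✓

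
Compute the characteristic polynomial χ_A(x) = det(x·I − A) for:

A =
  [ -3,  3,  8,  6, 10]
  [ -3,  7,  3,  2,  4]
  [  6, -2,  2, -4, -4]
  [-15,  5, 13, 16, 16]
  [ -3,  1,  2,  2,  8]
x^5 - 30*x^4 + 360*x^3 - 2160*x^2 + 6480*x - 7776

Expanding det(x·I − A) (e.g. by cofactor expansion or by noting that A is similar to its Jordan form J, which has the same characteristic polynomial as A) gives
  χ_A(x) = x^5 - 30*x^4 + 360*x^3 - 2160*x^2 + 6480*x - 7776
which factors as (x - 6)^5. The eigenvalues (with algebraic multiplicities) are λ = 6 with multiplicity 5.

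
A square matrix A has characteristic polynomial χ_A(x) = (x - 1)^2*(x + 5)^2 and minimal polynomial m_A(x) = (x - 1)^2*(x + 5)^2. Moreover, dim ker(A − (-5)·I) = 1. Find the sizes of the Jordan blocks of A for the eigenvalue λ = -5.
Block sizes for λ = -5: [2]

Step 1 — from the characteristic polynomial, algebraic multiplicity of λ = -5 is 2. From dim ker(A − (-5)·I) = 1, there are exactly 1 Jordan blocks for λ = -5.
Step 2 — from the minimal polynomial, the factor (x + 5)^2 tells us the largest block for λ = -5 has size 2.
Step 3 — with total size 2, 1 blocks, and largest block 2, the block sizes (in nonincreasing order) are [2].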